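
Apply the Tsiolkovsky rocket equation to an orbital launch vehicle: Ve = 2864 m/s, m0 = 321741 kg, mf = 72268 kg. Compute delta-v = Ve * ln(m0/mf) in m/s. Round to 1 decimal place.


Step 1: Mass ratio m0/mf = 321741 / 72268 = 4.452053
Step 2: ln(4.452053) = 1.493365
Step 3: delta-v = 2864 * 1.493365 = 4277.0 m/s

4277.0


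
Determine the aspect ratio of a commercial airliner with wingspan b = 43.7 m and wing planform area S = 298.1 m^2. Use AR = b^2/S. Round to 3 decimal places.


Step 1: b^2 = 43.7^2 = 1909.69
Step 2: AR = 1909.69 / 298.1 = 6.406

6.406


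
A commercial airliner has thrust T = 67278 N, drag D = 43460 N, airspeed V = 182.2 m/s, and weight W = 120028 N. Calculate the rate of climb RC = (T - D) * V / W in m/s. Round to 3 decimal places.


Step 1: Excess thrust = T - D = 67278 - 43460 = 23818 N
Step 2: Excess power = 23818 * 182.2 = 4339639.6 W
Step 3: RC = 4339639.6 / 120028 = 36.155 m/s

36.155


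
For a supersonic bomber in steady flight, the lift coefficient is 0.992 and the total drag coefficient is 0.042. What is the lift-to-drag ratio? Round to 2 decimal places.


Step 1: L/D = CL / CD = 0.992 / 0.042
Step 2: L/D = 23.62

23.62


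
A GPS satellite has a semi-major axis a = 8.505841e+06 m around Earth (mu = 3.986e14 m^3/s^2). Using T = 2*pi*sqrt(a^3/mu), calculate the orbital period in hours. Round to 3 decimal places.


Step 1: a^3 / mu = 6.153919e+20 / 3.986e14 = 1.543883e+06
Step 2: sqrt(1.543883e+06) = 1242.531 s
Step 3: T = 2*pi * 1242.531 = 7807.05 s
Step 4: T in hours = 7807.05 / 3600 = 2.169 hours

2.169


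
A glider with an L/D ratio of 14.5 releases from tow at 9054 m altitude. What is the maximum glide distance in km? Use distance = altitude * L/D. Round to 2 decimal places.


Step 1: Glide distance = altitude * L/D = 9054 * 14.5 = 131283.0 m
Step 2: Convert to km: 131283.0 / 1000 = 131.28 km

131.28


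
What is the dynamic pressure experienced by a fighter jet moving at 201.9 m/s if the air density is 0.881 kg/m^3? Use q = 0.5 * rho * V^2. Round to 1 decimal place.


Step 1: V^2 = 201.9^2 = 40763.61
Step 2: q = 0.5 * 0.881 * 40763.61
Step 3: q = 17956.4 Pa

17956.4


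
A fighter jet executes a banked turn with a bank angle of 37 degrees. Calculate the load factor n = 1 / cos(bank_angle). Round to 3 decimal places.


Step 1: Convert 37 degrees to radians = 0.645772
Step 2: cos(37 deg) = 0.798636
Step 3: n = 1 / 0.798636 = 1.252

1.252


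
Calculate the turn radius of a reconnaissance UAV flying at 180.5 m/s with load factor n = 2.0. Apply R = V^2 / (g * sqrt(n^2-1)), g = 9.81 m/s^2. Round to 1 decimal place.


Step 1: V^2 = 180.5^2 = 32580.25
Step 2: n^2 - 1 = 2.0^2 - 1 = 3.0
Step 3: sqrt(3.0) = 1.732051
Step 4: R = 32580.25 / (9.81 * 1.732051) = 1917.5 m

1917.5


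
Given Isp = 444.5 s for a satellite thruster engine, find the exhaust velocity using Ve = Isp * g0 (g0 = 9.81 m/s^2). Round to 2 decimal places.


Step 1: Ve = Isp * g0 = 444.5 * 9.81
Step 2: Ve = 4360.55 m/s

4360.55


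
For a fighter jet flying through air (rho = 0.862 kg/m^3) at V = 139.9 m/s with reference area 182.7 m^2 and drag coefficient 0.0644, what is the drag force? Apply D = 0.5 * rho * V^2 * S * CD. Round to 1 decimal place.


Step 1: Dynamic pressure q = 0.5 * 0.862 * 139.9^2 = 8435.5363 Pa
Step 2: Drag D = q * S * CD = 8435.5363 * 182.7 * 0.0644
Step 3: D = 99251.5 N

99251.5


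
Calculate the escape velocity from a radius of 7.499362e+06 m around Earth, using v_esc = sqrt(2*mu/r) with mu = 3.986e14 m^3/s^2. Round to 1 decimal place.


Step 1: 2*mu/r = 2 * 3.986e14 / 7.499362e+06 = 106302376.1221
Step 2: v_esc = sqrt(106302376.1221) = 10310.3 m/s

10310.3


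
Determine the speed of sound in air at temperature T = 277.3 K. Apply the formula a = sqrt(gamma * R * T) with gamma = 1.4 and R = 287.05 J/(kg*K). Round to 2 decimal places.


Step 1: gamma * R * T = 1.4 * 287.05 * 277.3 = 111438.551
Step 2: a = sqrt(111438.551) = 333.82 m/s

333.82


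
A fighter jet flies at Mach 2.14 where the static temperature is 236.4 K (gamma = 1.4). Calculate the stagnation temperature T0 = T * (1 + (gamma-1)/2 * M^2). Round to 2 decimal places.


Step 1: (gamma-1)/2 = 0.2
Step 2: M^2 = 4.5796
Step 3: 1 + 0.2 * 4.5796 = 1.91592
Step 4: T0 = 236.4 * 1.91592 = 452.92 K

452.92


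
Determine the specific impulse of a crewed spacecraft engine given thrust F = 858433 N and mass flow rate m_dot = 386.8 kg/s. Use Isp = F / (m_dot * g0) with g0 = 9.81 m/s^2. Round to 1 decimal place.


Step 1: m_dot * g0 = 386.8 * 9.81 = 3794.51
Step 2: Isp = 858433 / 3794.51 = 226.2 s

226.2


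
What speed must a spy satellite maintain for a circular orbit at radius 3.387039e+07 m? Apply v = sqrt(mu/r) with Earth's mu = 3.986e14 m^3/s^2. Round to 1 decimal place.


Step 1: mu / r = 3.986e14 / 3.387039e+07 = 11768391.2113
Step 2: v = sqrt(11768391.2113) = 3430.5 m/s

3430.5


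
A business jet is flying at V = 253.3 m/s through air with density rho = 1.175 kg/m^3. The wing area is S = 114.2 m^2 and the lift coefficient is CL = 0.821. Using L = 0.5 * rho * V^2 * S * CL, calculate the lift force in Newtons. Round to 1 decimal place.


Step 1: Calculate dynamic pressure q = 0.5 * 1.175 * 253.3^2 = 0.5 * 1.175 * 64160.89 = 37694.5229 Pa
Step 2: Multiply by wing area and lift coefficient: L = 37694.5229 * 114.2 * 0.821
Step 3: L = 4304714.5123 * 0.821 = 3534170.6 N

3534170.6


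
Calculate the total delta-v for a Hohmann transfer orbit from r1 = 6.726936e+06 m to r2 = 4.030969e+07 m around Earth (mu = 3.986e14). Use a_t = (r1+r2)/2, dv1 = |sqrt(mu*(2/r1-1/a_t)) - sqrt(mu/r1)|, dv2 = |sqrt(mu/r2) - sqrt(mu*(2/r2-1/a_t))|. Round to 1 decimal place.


Step 1: Transfer semi-major axis a_t = (6.726936e+06 + 4.030969e+07) / 2 = 2.351831e+07 m
Step 2: v1 (circular at r1) = sqrt(mu/r1) = 7697.68 m/s
Step 3: v_t1 = sqrt(mu*(2/r1 - 1/a_t)) = 10077.71 m/s
Step 4: dv1 = |10077.71 - 7697.68| = 2380.02 m/s
Step 5: v2 (circular at r2) = 3144.59 m/s, v_t2 = 1681.78 m/s
Step 6: dv2 = |3144.59 - 1681.78| = 1462.81 m/s
Step 7: Total delta-v = 2380.02 + 1462.81 = 3842.8 m/s

3842.8


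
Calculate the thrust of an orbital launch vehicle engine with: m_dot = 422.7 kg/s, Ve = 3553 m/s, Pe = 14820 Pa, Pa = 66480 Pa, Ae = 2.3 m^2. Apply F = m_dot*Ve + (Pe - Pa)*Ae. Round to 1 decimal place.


Step 1: Momentum thrust = m_dot * Ve = 422.7 * 3553 = 1501853.1 N
Step 2: Pressure thrust = (Pe - Pa) * Ae = (14820 - 66480) * 2.3 = -118818.0 N
Step 3: Total thrust F = 1501853.1 + -118818.0 = 1383035.1 N

1383035.1


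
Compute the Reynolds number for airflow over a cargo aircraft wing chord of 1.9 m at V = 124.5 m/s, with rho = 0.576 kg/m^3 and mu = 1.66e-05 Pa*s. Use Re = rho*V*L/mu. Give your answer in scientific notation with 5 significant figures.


Step 1: Numerator = rho * V * L = 0.576 * 124.5 * 1.9 = 136.2528
Step 2: Re = 136.2528 / 1.66e-05
Step 3: Re = 8.2080e+06

8.2080e+06


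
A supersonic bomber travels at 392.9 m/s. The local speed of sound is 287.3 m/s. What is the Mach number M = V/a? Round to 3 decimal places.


Step 1: M = V / a = 392.9 / 287.3
Step 2: M = 1.368

1.368


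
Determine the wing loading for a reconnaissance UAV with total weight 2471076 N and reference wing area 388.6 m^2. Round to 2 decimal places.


Step 1: Wing loading = W / S = 2471076 / 388.6
Step 2: Wing loading = 6358.92 N/m^2

6358.92


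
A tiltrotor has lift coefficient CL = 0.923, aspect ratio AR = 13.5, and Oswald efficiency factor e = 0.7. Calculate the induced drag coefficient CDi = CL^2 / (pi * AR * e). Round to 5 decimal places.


Step 1: CL^2 = 0.923^2 = 0.851929
Step 2: pi * AR * e = 3.14159 * 13.5 * 0.7 = 29.688051
Step 3: CDi = 0.851929 / 29.688051 = 0.02870

0.02870


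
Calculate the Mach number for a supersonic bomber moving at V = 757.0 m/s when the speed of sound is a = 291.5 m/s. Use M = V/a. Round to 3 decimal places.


Step 1: M = V / a = 757.0 / 291.5
Step 2: M = 2.597

2.597


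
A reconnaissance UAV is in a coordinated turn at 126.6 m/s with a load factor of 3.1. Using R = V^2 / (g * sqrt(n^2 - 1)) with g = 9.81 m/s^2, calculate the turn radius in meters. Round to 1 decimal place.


Step 1: V^2 = 126.6^2 = 16027.56
Step 2: n^2 - 1 = 3.1^2 - 1 = 8.61
Step 3: sqrt(8.61) = 2.93428
Step 4: R = 16027.56 / (9.81 * 2.93428) = 556.8 m

556.8


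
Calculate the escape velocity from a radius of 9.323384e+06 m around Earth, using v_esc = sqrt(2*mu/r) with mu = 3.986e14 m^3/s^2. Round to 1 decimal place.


Step 1: 2*mu/r = 2 * 3.986e14 / 9.323384e+06 = 85505434.5075
Step 2: v_esc = sqrt(85505434.5075) = 9246.9 m/s

9246.9


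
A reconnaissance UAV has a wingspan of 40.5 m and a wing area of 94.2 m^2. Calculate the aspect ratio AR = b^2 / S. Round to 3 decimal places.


Step 1: b^2 = 40.5^2 = 1640.25
Step 2: AR = 1640.25 / 94.2 = 17.412

17.412


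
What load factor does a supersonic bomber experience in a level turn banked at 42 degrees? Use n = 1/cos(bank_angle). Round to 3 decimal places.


Step 1: Convert 42 degrees to radians = 0.733038
Step 2: cos(42 deg) = 0.743145
Step 3: n = 1 / 0.743145 = 1.346

1.346


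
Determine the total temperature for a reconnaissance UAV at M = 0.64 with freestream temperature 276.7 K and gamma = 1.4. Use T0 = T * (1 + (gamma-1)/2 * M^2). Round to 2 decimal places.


Step 1: (gamma-1)/2 = 0.2
Step 2: M^2 = 0.4096
Step 3: 1 + 0.2 * 0.4096 = 1.08192
Step 4: T0 = 276.7 * 1.08192 = 299.37 K

299.37


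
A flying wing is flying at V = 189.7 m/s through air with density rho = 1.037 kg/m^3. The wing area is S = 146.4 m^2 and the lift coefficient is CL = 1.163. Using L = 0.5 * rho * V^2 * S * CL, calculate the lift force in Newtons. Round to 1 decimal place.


Step 1: Calculate dynamic pressure q = 0.5 * 1.037 * 189.7^2 = 0.5 * 1.037 * 35986.09 = 18658.7877 Pa
Step 2: Multiply by wing area and lift coefficient: L = 18658.7877 * 146.4 * 1.163
Step 3: L = 2731646.5142 * 1.163 = 3176904.9 N

3176904.9


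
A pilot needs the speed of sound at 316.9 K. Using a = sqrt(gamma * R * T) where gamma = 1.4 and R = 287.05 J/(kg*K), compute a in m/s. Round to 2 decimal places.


Step 1: gamma * R * T = 1.4 * 287.05 * 316.9 = 127352.603
Step 2: a = sqrt(127352.603) = 356.86 m/s

356.86


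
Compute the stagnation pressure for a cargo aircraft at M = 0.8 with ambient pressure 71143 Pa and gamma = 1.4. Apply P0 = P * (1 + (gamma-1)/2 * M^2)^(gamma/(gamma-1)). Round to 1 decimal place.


Step 1: (gamma-1)/2 * M^2 = 0.2 * 0.64 = 0.128
Step 2: 1 + 0.128 = 1.128
Step 3: Exponent gamma/(gamma-1) = 3.5
Step 4: P0 = 71143 * 1.128^3.5 = 108446.1 Pa

108446.1


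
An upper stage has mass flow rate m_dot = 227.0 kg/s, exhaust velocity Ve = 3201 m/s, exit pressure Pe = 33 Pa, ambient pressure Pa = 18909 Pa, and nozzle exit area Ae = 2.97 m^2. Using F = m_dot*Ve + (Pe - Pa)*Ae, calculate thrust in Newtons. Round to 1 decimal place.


Step 1: Momentum thrust = m_dot * Ve = 227.0 * 3201 = 726627.0 N
Step 2: Pressure thrust = (Pe - Pa) * Ae = (33 - 18909) * 2.97 = -56061.72 N
Step 3: Total thrust F = 726627.0 + -56061.72 = 670565.3 N

670565.3


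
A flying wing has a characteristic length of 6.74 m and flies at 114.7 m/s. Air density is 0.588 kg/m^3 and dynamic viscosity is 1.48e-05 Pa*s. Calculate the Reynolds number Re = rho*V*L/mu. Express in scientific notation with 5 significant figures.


Step 1: Numerator = rho * V * L = 0.588 * 114.7 * 6.74 = 454.569864
Step 2: Re = 454.569864 / 1.48e-05
Step 3: Re = 3.0714e+07

3.0714e+07


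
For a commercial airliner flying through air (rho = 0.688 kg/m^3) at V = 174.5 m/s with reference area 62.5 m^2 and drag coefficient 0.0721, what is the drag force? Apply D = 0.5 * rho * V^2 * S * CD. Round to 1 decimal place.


Step 1: Dynamic pressure q = 0.5 * 0.688 * 174.5^2 = 10474.886 Pa
Step 2: Drag D = q * S * CD = 10474.886 * 62.5 * 0.0721
Step 3: D = 47202.5 N

47202.5


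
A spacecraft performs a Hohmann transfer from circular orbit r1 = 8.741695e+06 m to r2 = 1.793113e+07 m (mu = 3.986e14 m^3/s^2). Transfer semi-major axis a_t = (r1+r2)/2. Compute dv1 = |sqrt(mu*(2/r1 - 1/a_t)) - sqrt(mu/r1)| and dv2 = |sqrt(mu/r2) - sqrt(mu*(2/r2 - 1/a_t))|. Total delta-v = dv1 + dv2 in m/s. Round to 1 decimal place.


Step 1: Transfer semi-major axis a_t = (8.741695e+06 + 1.793113e+07) / 2 = 1.333641e+07 m
Step 2: v1 (circular at r1) = sqrt(mu/r1) = 6752.6 m/s
Step 3: v_t1 = sqrt(mu*(2/r1 - 1/a_t)) = 7829.88 m/s
Step 4: dv1 = |7829.88 - 6752.6| = 1077.28 m/s
Step 5: v2 (circular at r2) = 4714.82 m/s, v_t2 = 3817.18 m/s
Step 6: dv2 = |4714.82 - 3817.18| = 897.63 m/s
Step 7: Total delta-v = 1077.28 + 897.63 = 1974.9 m/s

1974.9


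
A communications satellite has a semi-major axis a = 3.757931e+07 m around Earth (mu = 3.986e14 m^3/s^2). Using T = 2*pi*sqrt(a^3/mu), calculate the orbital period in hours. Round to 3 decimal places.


Step 1: a^3 / mu = 5.306967e+22 / 3.986e14 = 1.331402e+08
Step 2: sqrt(1.331402e+08) = 11538.6382 s
Step 3: T = 2*pi * 11538.6382 = 72499.4 s
Step 4: T in hours = 72499.4 / 3600 = 20.139 hours

20.139


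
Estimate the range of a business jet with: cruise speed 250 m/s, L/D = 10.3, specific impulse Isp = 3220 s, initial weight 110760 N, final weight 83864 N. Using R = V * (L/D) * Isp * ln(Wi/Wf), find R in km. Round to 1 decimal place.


Step 1: Coefficient = V * (L/D) * Isp = 250 * 10.3 * 3220 = 8291500.0 m
Step 2: Wi/Wf = 110760 / 83864 = 1.32071
Step 3: ln(1.32071) = 0.278169
Step 4: R = 8291500.0 * 0.278169 = 2306440.4 m = 2306.4 km

2306.4


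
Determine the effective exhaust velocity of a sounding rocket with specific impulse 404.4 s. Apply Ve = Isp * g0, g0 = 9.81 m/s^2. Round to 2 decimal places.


Step 1: Ve = Isp * g0 = 404.4 * 9.81
Step 2: Ve = 3967.16 m/s

3967.16


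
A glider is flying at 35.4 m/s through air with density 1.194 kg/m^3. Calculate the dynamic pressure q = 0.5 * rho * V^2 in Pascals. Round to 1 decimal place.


Step 1: V^2 = 35.4^2 = 1253.16
Step 2: q = 0.5 * 1.194 * 1253.16
Step 3: q = 748.1 Pa

748.1


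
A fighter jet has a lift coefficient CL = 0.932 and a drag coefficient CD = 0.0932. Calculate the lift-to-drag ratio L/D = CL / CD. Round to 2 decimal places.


Step 1: L/D = CL / CD = 0.932 / 0.0932
Step 2: L/D = 10.00

10.00


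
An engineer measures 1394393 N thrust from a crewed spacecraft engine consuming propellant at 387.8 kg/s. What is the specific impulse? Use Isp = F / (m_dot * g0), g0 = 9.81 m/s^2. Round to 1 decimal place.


Step 1: m_dot * g0 = 387.8 * 9.81 = 3804.32
Step 2: Isp = 1394393 / 3804.32 = 366.5 s

366.5


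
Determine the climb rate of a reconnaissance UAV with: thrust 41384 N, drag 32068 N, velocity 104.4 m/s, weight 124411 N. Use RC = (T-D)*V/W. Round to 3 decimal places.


Step 1: Excess thrust = T - D = 41384 - 32068 = 9316 N
Step 2: Excess power = 9316 * 104.4 = 972590.4 W
Step 3: RC = 972590.4 / 124411 = 7.818 m/s

7.818


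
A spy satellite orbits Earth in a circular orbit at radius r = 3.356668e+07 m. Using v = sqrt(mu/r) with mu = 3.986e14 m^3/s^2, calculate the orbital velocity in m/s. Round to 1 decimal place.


Step 1: mu / r = 3.986e14 / 3.356668e+07 = 11874871.152
Step 2: v = sqrt(11874871.152) = 3446.0 m/s

3446.0


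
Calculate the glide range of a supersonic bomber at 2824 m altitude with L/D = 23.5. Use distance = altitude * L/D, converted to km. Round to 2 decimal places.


Step 1: Glide distance = altitude * L/D = 2824 * 23.5 = 66364.0 m
Step 2: Convert to km: 66364.0 / 1000 = 66.36 km

66.36


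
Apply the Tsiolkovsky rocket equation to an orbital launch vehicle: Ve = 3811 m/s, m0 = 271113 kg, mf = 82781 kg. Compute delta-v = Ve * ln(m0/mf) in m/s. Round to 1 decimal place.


Step 1: Mass ratio m0/mf = 271113 / 82781 = 3.275063
Step 2: ln(3.275063) = 1.186337
Step 3: delta-v = 3811 * 1.186337 = 4521.1 m/s

4521.1


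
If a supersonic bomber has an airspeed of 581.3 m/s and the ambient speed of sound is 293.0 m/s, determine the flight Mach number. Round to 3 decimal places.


Step 1: M = V / a = 581.3 / 293.0
Step 2: M = 1.984

1.984


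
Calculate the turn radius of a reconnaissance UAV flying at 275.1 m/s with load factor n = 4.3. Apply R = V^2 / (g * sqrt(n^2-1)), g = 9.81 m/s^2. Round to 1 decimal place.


Step 1: V^2 = 275.1^2 = 75680.01
Step 2: n^2 - 1 = 4.3^2 - 1 = 17.49
Step 3: sqrt(17.49) = 4.182105
Step 4: R = 75680.01 / (9.81 * 4.182105) = 1844.7 m

1844.7


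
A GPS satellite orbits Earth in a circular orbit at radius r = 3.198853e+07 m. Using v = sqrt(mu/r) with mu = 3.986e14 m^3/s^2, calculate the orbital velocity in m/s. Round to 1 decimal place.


Step 1: mu / r = 3.986e14 / 3.198853e+07 = 12460716.388
Step 2: v = sqrt(12460716.388) = 3530.0 m/s

3530.0


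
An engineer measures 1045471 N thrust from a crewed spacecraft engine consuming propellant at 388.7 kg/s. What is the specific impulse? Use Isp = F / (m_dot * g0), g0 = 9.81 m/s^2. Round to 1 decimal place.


Step 1: m_dot * g0 = 388.7 * 9.81 = 3813.15
Step 2: Isp = 1045471 / 3813.15 = 274.2 s

274.2


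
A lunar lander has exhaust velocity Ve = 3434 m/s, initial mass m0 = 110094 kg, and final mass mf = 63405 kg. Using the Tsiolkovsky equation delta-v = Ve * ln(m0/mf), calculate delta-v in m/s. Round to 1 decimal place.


Step 1: Mass ratio m0/mf = 110094 / 63405 = 1.736361
Step 2: ln(1.736361) = 0.551792
Step 3: delta-v = 3434 * 0.551792 = 1894.9 m/s

1894.9


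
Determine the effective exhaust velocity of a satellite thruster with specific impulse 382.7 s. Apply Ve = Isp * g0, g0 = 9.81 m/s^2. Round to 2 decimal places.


Step 1: Ve = Isp * g0 = 382.7 * 9.81
Step 2: Ve = 3754.29 m/s

3754.29


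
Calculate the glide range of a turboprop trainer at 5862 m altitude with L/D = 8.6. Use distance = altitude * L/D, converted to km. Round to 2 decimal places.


Step 1: Glide distance = altitude * L/D = 5862 * 8.6 = 50413.2 m
Step 2: Convert to km: 50413.2 / 1000 = 50.41 km

50.41


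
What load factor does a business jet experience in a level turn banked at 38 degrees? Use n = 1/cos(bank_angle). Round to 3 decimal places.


Step 1: Convert 38 degrees to radians = 0.663225
Step 2: cos(38 deg) = 0.788011
Step 3: n = 1 / 0.788011 = 1.269

1.269


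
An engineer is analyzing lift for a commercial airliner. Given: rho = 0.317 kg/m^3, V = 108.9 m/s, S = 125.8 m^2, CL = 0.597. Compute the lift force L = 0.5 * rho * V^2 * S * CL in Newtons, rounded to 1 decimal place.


Step 1: Calculate dynamic pressure q = 0.5 * 0.317 * 108.9^2 = 0.5 * 0.317 * 11859.21 = 1879.6848 Pa
Step 2: Multiply by wing area and lift coefficient: L = 1879.6848 * 125.8 * 0.597
Step 3: L = 236464.346 * 0.597 = 141169.2 N

141169.2


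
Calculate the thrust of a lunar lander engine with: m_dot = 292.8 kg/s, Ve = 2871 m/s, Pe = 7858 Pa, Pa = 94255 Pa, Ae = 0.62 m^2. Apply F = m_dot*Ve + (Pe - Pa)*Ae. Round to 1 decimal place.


Step 1: Momentum thrust = m_dot * Ve = 292.8 * 2871 = 840628.8 N
Step 2: Pressure thrust = (Pe - Pa) * Ae = (7858 - 94255) * 0.62 = -53566.14 N
Step 3: Total thrust F = 840628.8 + -53566.14 = 787062.7 N

787062.7


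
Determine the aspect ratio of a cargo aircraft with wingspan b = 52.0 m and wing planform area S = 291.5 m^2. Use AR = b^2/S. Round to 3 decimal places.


Step 1: b^2 = 52.0^2 = 2704.0
Step 2: AR = 2704.0 / 291.5 = 9.276

9.276


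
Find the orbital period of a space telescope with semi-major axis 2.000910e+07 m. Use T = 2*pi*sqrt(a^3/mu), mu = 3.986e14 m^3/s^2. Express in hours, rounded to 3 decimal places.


Step 1: a^3 / mu = 8.010925e+21 / 3.986e14 = 2.009765e+07
Step 2: sqrt(2.009765e+07) = 4483.0407 s
Step 3: T = 2*pi * 4483.0407 = 28167.78 s
Step 4: T in hours = 28167.78 / 3600 = 7.824 hours

7.824


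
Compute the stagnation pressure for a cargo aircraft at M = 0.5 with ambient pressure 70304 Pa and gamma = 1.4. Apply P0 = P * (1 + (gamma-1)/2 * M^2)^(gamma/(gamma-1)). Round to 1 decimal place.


Step 1: (gamma-1)/2 * M^2 = 0.2 * 0.25 = 0.05
Step 2: 1 + 0.05 = 1.05
Step 3: Exponent gamma/(gamma-1) = 3.5
Step 4: P0 = 70304 * 1.05^3.5 = 83395.5 Pa

83395.5


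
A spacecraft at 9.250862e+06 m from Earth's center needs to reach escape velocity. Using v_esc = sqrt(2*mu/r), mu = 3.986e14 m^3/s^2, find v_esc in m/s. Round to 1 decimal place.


Step 1: 2*mu/r = 2 * 3.986e14 / 9.250862e+06 = 86175753.1352
Step 2: v_esc = sqrt(86175753.1352) = 9283.1 m/s

9283.1


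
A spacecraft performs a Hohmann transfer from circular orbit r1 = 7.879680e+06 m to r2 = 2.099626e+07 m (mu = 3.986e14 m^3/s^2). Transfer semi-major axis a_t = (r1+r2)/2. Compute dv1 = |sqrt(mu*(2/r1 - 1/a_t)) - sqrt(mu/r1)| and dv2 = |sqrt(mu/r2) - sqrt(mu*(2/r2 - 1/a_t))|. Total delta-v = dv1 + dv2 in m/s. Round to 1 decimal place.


Step 1: Transfer semi-major axis a_t = (7.879680e+06 + 2.099626e+07) / 2 = 1.443797e+07 m
Step 2: v1 (circular at r1) = sqrt(mu/r1) = 7112.37 m/s
Step 3: v_t1 = sqrt(mu*(2/r1 - 1/a_t)) = 8576.94 m/s
Step 4: dv1 = |8576.94 - 7112.37| = 1464.57 m/s
Step 5: v2 (circular at r2) = 4357.1 m/s, v_t2 = 3218.84 m/s
Step 6: dv2 = |4357.1 - 3218.84| = 1138.27 m/s
Step 7: Total delta-v = 1464.57 + 1138.27 = 2602.8 m/s

2602.8


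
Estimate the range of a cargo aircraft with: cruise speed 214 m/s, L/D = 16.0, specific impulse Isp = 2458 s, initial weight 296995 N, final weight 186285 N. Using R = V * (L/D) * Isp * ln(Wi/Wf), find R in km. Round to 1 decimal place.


Step 1: Coefficient = V * (L/D) * Isp = 214 * 16.0 * 2458 = 8416192.0 m
Step 2: Wi/Wf = 296995 / 186285 = 1.594304
Step 3: ln(1.594304) = 0.466438
Step 4: R = 8416192.0 * 0.466438 = 3925627.9 m = 3925.6 km

3925.6


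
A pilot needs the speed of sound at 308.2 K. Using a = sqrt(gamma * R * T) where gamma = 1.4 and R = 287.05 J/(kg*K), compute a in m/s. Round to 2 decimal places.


Step 1: gamma * R * T = 1.4 * 287.05 * 308.2 = 123856.334
Step 2: a = sqrt(123856.334) = 351.93 m/s

351.93


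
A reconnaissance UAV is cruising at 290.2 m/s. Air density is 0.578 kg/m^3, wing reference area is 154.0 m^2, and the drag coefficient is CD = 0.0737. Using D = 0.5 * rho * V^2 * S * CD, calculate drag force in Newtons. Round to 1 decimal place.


Step 1: Dynamic pressure q = 0.5 * 0.578 * 290.2^2 = 24338.4356 Pa
Step 2: Drag D = q * S * CD = 24338.4356 * 154.0 * 0.0737
Step 3: D = 276236.4 N

276236.4


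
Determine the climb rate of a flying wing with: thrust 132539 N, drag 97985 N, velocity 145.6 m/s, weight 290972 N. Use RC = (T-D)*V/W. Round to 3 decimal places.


Step 1: Excess thrust = T - D = 132539 - 97985 = 34554 N
Step 2: Excess power = 34554 * 145.6 = 5031062.4 W
Step 3: RC = 5031062.4 / 290972 = 17.291 m/s

17.291


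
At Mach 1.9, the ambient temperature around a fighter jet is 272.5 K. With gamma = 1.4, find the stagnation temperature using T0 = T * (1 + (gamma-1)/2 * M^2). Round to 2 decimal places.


Step 1: (gamma-1)/2 = 0.2
Step 2: M^2 = 3.61
Step 3: 1 + 0.2 * 3.61 = 1.722
Step 4: T0 = 272.5 * 1.722 = 469.25 K

469.25


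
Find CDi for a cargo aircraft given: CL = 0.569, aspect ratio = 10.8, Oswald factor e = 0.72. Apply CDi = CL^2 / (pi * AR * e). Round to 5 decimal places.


Step 1: CL^2 = 0.569^2 = 0.323761
Step 2: pi * AR * e = 3.14159 * 10.8 * 0.72 = 24.429024
Step 3: CDi = 0.323761 / 24.429024 = 0.01325

0.01325


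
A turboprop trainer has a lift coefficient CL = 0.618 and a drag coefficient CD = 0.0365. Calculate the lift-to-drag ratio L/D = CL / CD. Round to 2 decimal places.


Step 1: L/D = CL / CD = 0.618 / 0.0365
Step 2: L/D = 16.93

16.93


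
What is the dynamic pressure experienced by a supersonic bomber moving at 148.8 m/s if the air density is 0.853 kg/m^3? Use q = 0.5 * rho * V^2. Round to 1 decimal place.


Step 1: V^2 = 148.8^2 = 22141.44
Step 2: q = 0.5 * 0.853 * 22141.44
Step 3: q = 9443.3 Pa

9443.3


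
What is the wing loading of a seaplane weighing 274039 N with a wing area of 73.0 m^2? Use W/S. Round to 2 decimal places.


Step 1: Wing loading = W / S = 274039 / 73.0
Step 2: Wing loading = 3753.96 N/m^2

3753.96


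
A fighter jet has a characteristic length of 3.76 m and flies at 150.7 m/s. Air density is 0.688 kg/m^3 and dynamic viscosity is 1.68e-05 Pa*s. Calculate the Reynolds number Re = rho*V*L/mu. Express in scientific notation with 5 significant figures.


Step 1: Numerator = rho * V * L = 0.688 * 150.7 * 3.76 = 389.842816
Step 2: Re = 389.842816 / 1.68e-05
Step 3: Re = 2.3205e+07

2.3205e+07


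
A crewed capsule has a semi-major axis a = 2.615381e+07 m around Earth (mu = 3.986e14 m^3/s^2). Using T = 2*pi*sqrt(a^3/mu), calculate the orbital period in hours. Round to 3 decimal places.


Step 1: a^3 / mu = 1.788978e+22 / 3.986e14 = 4.488152e+07
Step 2: sqrt(4.488152e+07) = 6699.3675 s
Step 3: T = 2*pi * 6699.3675 = 42093.37 s
Step 4: T in hours = 42093.37 / 3600 = 11.693 hours

11.693


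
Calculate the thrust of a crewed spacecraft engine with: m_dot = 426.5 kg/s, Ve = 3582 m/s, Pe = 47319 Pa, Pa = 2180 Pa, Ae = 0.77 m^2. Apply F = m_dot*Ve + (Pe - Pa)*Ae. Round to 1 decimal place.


Step 1: Momentum thrust = m_dot * Ve = 426.5 * 3582 = 1527723.0 N
Step 2: Pressure thrust = (Pe - Pa) * Ae = (47319 - 2180) * 0.77 = 34757.03 N
Step 3: Total thrust F = 1527723.0 + 34757.03 = 1562480.0 N

1562480.0


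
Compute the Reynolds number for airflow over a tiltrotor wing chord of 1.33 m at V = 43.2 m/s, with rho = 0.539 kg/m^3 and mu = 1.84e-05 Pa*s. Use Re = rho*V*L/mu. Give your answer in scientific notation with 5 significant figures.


Step 1: Numerator = rho * V * L = 0.539 * 43.2 * 1.33 = 30.968784
Step 2: Re = 30.968784 / 1.84e-05
Step 3: Re = 1.6831e+06

1.6831e+06


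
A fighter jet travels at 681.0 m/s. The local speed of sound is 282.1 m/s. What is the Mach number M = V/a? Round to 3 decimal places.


Step 1: M = V / a = 681.0 / 282.1
Step 2: M = 2.414

2.414


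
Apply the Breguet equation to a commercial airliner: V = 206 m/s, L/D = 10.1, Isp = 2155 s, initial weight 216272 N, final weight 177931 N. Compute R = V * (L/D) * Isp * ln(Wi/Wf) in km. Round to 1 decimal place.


Step 1: Coefficient = V * (L/D) * Isp = 206 * 10.1 * 2155 = 4483693.0 m
Step 2: Wi/Wf = 216272 / 177931 = 1.215482
Step 3: ln(1.215482) = 0.195141
Step 4: R = 4483693.0 * 0.195141 = 874952.5 m = 875.0 km

875.0


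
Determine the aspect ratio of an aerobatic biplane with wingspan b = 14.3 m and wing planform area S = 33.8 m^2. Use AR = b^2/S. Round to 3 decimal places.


Step 1: b^2 = 14.3^2 = 204.49
Step 2: AR = 204.49 / 33.8 = 6.050

6.050


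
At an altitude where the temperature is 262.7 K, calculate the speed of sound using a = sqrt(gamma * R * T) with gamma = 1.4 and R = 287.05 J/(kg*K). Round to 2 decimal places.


Step 1: gamma * R * T = 1.4 * 287.05 * 262.7 = 105571.249
Step 2: a = sqrt(105571.249) = 324.92 m/s

324.92


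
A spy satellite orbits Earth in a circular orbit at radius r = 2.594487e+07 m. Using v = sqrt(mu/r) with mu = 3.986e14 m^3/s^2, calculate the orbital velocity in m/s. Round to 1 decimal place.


Step 1: mu / r = 3.986e14 / 2.594487e+07 = 15363345.4321
Step 2: v = sqrt(15363345.4321) = 3919.6 m/s

3919.6


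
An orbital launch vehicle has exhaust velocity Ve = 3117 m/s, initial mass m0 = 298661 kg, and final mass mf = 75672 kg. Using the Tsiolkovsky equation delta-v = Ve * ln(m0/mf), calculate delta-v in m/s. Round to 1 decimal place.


Step 1: Mass ratio m0/mf = 298661 / 75672 = 3.946783
Step 2: ln(3.946783) = 1.372901
Step 3: delta-v = 3117 * 1.372901 = 4279.3 m/s

4279.3


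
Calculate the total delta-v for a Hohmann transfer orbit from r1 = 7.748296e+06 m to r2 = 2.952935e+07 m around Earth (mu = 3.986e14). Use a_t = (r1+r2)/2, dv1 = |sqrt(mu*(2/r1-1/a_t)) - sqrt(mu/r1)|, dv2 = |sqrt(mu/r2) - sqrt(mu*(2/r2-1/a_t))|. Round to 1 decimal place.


Step 1: Transfer semi-major axis a_t = (7.748296e+06 + 2.952935e+07) / 2 = 1.863882e+07 m
Step 2: v1 (circular at r1) = sqrt(mu/r1) = 7172.42 m/s
Step 3: v_t1 = sqrt(mu*(2/r1 - 1/a_t)) = 9027.83 m/s
Step 4: dv1 = |9027.83 - 7172.42| = 1855.41 m/s
Step 5: v2 (circular at r2) = 3674.02 m/s, v_t2 = 2368.84 m/s
Step 6: dv2 = |3674.02 - 2368.84| = 1305.18 m/s
Step 7: Total delta-v = 1855.41 + 1305.18 = 3160.6 m/s

3160.6


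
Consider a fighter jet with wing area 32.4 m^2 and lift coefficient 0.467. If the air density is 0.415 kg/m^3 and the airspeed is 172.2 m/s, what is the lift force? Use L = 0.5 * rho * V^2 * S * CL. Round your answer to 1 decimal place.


Step 1: Calculate dynamic pressure q = 0.5 * 0.415 * 172.2^2 = 0.5 * 0.415 * 29652.84 = 6152.9643 Pa
Step 2: Multiply by wing area and lift coefficient: L = 6152.9643 * 32.4 * 0.467
Step 3: L = 199356.0433 * 0.467 = 93099.3 N

93099.3


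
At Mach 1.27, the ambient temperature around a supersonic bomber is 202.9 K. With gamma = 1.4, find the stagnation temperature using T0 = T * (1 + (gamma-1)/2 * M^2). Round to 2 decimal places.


Step 1: (gamma-1)/2 = 0.2
Step 2: M^2 = 1.6129
Step 3: 1 + 0.2 * 1.6129 = 1.32258
Step 4: T0 = 202.9 * 1.32258 = 268.35 K

268.35


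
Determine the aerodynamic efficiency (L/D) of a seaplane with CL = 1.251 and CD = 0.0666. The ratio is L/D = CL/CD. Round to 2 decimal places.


Step 1: L/D = CL / CD = 1.251 / 0.0666
Step 2: L/D = 18.78

18.78


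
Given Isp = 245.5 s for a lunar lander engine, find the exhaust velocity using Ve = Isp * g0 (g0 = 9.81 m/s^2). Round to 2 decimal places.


Step 1: Ve = Isp * g0 = 245.5 * 9.81
Step 2: Ve = 2408.36 m/s

2408.36


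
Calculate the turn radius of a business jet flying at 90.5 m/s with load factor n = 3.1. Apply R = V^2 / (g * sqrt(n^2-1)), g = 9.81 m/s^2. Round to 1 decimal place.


Step 1: V^2 = 90.5^2 = 8190.25
Step 2: n^2 - 1 = 3.1^2 - 1 = 8.61
Step 3: sqrt(8.61) = 2.93428
Step 4: R = 8190.25 / (9.81 * 2.93428) = 284.5 m

284.5


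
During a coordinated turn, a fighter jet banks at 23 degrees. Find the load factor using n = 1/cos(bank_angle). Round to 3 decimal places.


Step 1: Convert 23 degrees to radians = 0.401426
Step 2: cos(23 deg) = 0.920505
Step 3: n = 1 / 0.920505 = 1.086

1.086


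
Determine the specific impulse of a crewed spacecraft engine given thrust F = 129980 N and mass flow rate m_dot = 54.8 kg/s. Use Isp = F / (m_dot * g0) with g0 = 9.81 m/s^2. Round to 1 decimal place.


Step 1: m_dot * g0 = 54.8 * 9.81 = 537.59
Step 2: Isp = 129980 / 537.59 = 241.8 s

241.8


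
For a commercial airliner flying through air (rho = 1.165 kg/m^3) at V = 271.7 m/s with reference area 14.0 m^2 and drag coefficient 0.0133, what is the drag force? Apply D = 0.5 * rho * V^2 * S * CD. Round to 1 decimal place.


Step 1: Dynamic pressure q = 0.5 * 1.165 * 271.7^2 = 43000.6684 Pa
Step 2: Drag D = q * S * CD = 43000.6684 * 14.0 * 0.0133
Step 3: D = 8006.7 N

8006.7


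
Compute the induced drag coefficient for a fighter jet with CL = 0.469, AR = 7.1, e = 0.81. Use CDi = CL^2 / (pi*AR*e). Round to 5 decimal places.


Step 1: CL^2 = 0.469^2 = 0.219961
Step 2: pi * AR * e = 3.14159 * 7.1 * 0.81 = 18.067299
Step 3: CDi = 0.219961 / 18.067299 = 0.01217

0.01217


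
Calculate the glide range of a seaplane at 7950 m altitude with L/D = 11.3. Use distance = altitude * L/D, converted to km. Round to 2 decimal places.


Step 1: Glide distance = altitude * L/D = 7950 * 11.3 = 89835.0 m
Step 2: Convert to km: 89835.0 / 1000 = 89.84 km

89.84


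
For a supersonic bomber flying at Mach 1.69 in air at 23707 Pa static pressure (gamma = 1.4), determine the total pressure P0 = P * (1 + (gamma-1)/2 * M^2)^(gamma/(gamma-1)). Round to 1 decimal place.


Step 1: (gamma-1)/2 * M^2 = 0.2 * 2.8561 = 0.57122
Step 2: 1 + 0.57122 = 1.57122
Step 3: Exponent gamma/(gamma-1) = 3.5
Step 4: P0 = 23707 * 1.57122^3.5 = 115267.3 Pa

115267.3


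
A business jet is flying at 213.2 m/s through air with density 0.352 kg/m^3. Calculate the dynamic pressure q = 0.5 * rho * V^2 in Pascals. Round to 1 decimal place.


Step 1: V^2 = 213.2^2 = 45454.24
Step 2: q = 0.5 * 0.352 * 45454.24
Step 3: q = 7999.9 Pa

7999.9


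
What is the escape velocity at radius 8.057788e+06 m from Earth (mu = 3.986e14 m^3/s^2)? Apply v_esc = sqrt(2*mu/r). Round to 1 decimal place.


Step 1: 2*mu/r = 2 * 3.986e14 / 8.057788e+06 = 98935340.5674
Step 2: v_esc = sqrt(98935340.5674) = 9946.6 m/s

9946.6


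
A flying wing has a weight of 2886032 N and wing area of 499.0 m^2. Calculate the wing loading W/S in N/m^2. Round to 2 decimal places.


Step 1: Wing loading = W / S = 2886032 / 499.0
Step 2: Wing loading = 5783.63 N/m^2

5783.63


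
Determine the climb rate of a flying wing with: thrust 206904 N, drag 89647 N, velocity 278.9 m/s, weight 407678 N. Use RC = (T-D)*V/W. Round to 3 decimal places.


Step 1: Excess thrust = T - D = 206904 - 89647 = 117257 N
Step 2: Excess power = 117257 * 278.9 = 32702977.3 W
Step 3: RC = 32702977.3 / 407678 = 80.218 m/s

80.218


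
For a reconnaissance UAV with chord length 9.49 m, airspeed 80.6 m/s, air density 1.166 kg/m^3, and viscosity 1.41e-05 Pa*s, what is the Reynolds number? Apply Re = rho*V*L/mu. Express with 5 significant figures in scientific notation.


Step 1: Numerator = rho * V * L = 1.166 * 80.6 * 9.49 = 891.866404
Step 2: Re = 891.866404 / 1.41e-05
Step 3: Re = 6.3253e+07

6.3253e+07


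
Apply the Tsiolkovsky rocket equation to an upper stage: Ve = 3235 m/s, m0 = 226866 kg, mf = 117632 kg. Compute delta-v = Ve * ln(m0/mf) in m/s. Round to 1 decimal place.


Step 1: Mass ratio m0/mf = 226866 / 117632 = 1.928608
Step 2: ln(1.928608) = 0.656798
Step 3: delta-v = 3235 * 0.656798 = 2124.7 m/s

2124.7


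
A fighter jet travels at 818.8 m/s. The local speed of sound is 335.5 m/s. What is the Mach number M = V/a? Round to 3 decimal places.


Step 1: M = V / a = 818.8 / 335.5
Step 2: M = 2.441

2.441


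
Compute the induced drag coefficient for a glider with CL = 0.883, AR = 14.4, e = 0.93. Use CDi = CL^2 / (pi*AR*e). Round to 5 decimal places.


Step 1: CL^2 = 0.883^2 = 0.779689
Step 2: pi * AR * e = 3.14159 * 14.4 * 0.93 = 42.072209
Step 3: CDi = 0.779689 / 42.072209 = 0.01853

0.01853


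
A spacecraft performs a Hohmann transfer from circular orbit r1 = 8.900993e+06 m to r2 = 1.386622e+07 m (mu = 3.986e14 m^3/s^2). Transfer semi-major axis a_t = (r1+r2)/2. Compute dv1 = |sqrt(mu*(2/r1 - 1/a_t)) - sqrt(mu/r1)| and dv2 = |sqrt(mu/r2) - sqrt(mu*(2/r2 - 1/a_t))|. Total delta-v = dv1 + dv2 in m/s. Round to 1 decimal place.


Step 1: Transfer semi-major axis a_t = (8.900993e+06 + 1.386622e+07) / 2 = 1.138361e+07 m
Step 2: v1 (circular at r1) = sqrt(mu/r1) = 6691.9 m/s
Step 3: v_t1 = sqrt(mu*(2/r1 - 1/a_t)) = 7385.65 m/s
Step 4: dv1 = |7385.65 - 6691.9| = 693.75 m/s
Step 5: v2 (circular at r2) = 5361.54 m/s, v_t2 = 4740.99 m/s
Step 6: dv2 = |5361.54 - 4740.99| = 620.55 m/s
Step 7: Total delta-v = 693.75 + 620.55 = 1314.3 m/s

1314.3


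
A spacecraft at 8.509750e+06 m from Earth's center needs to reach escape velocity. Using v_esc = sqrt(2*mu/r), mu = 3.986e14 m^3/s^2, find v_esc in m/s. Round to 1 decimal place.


Step 1: 2*mu/r = 2 * 3.986e14 / 8.509750e+06 = 93680777.9312
Step 2: v_esc = sqrt(93680777.9312) = 9678.9 m/s

9678.9


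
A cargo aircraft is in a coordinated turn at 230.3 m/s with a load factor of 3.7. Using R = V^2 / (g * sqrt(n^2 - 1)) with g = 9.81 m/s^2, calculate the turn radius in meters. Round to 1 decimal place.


Step 1: V^2 = 230.3^2 = 53038.09
Step 2: n^2 - 1 = 3.7^2 - 1 = 12.69
Step 3: sqrt(12.69) = 3.562303
Step 4: R = 53038.09 / (9.81 * 3.562303) = 1517.7 m

1517.7


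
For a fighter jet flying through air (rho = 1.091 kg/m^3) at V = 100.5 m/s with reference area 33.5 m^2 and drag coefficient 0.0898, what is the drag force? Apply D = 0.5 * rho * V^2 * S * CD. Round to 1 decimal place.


Step 1: Dynamic pressure q = 0.5 * 1.091 * 100.5^2 = 5509.6864 Pa
Step 2: Drag D = q * S * CD = 5509.6864 * 33.5 * 0.0898
Step 3: D = 16574.8 N

16574.8


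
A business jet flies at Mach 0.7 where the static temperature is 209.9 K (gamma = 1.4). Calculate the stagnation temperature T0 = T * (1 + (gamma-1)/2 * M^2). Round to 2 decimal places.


Step 1: (gamma-1)/2 = 0.2
Step 2: M^2 = 0.49
Step 3: 1 + 0.2 * 0.49 = 1.098
Step 4: T0 = 209.9 * 1.098 = 230.47 K

230.47


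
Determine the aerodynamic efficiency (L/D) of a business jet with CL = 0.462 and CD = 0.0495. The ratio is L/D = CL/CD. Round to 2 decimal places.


Step 1: L/D = CL / CD = 0.462 / 0.0495
Step 2: L/D = 9.33

9.33


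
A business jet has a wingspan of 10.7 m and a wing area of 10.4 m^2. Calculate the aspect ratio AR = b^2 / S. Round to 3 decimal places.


Step 1: b^2 = 10.7^2 = 114.49
Step 2: AR = 114.49 / 10.4 = 11.009

11.009


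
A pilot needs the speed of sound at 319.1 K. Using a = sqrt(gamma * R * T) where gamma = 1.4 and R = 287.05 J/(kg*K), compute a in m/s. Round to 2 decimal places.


Step 1: gamma * R * T = 1.4 * 287.05 * 319.1 = 128236.717
Step 2: a = sqrt(128236.717) = 358.10 m/s

358.10


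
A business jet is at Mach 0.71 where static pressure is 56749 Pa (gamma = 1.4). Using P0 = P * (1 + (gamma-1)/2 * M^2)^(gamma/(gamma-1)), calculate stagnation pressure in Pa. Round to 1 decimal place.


Step 1: (gamma-1)/2 * M^2 = 0.2 * 0.5041 = 0.10082
Step 2: 1 + 0.10082 = 1.10082
Step 3: Exponent gamma/(gamma-1) = 3.5
Step 4: P0 = 56749 * 1.10082^3.5 = 79426.5 Pa

79426.5


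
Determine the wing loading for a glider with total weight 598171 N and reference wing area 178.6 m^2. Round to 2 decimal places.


Step 1: Wing loading = W / S = 598171 / 178.6
Step 2: Wing loading = 3349.22 N/m^2

3349.22


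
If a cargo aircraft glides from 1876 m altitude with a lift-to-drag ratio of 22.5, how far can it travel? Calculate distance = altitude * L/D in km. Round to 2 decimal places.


Step 1: Glide distance = altitude * L/D = 1876 * 22.5 = 42210.0 m
Step 2: Convert to km: 42210.0 / 1000 = 42.21 km

42.21


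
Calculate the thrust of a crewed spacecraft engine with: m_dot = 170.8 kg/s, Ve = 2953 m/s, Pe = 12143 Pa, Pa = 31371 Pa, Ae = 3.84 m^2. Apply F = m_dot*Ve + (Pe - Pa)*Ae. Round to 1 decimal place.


Step 1: Momentum thrust = m_dot * Ve = 170.8 * 2953 = 504372.4 N
Step 2: Pressure thrust = (Pe - Pa) * Ae = (12143 - 31371) * 3.84 = -73835.52 N
Step 3: Total thrust F = 504372.4 + -73835.52 = 430536.9 N

430536.9


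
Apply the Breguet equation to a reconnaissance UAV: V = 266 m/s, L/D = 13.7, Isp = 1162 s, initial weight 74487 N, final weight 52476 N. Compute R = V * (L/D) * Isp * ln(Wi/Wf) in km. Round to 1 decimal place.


Step 1: Coefficient = V * (L/D) * Isp = 266 * 13.7 * 1162 = 4234560.4 m
Step 2: Wi/Wf = 74487 / 52476 = 1.419449
Step 3: ln(1.419449) = 0.350269
Step 4: R = 4234560.4 * 0.350269 = 1483233.9 m = 1483.2 km

1483.2


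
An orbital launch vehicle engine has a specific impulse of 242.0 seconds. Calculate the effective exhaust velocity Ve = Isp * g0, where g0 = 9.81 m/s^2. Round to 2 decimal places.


Step 1: Ve = Isp * g0 = 242.0 * 9.81
Step 2: Ve = 2374.02 m/s

2374.02


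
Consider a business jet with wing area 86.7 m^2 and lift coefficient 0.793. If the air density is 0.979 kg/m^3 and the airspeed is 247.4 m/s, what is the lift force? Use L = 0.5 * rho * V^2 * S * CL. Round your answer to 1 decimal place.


Step 1: Calculate dynamic pressure q = 0.5 * 0.979 * 247.4^2 = 0.5 * 0.979 * 61206.76 = 29960.709 Pa
Step 2: Multiply by wing area and lift coefficient: L = 29960.709 * 86.7 * 0.793
Step 3: L = 2597593.472 * 0.793 = 2059891.6 N

2059891.6


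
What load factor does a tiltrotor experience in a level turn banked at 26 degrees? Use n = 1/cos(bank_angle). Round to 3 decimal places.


Step 1: Convert 26 degrees to radians = 0.453786
Step 2: cos(26 deg) = 0.898794
Step 3: n = 1 / 0.898794 = 1.113

1.113


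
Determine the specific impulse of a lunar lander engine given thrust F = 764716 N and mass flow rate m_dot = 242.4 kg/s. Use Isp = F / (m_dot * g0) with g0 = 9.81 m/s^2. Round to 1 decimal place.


Step 1: m_dot * g0 = 242.4 * 9.81 = 2377.94
Step 2: Isp = 764716 / 2377.94 = 321.6 s

321.6
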